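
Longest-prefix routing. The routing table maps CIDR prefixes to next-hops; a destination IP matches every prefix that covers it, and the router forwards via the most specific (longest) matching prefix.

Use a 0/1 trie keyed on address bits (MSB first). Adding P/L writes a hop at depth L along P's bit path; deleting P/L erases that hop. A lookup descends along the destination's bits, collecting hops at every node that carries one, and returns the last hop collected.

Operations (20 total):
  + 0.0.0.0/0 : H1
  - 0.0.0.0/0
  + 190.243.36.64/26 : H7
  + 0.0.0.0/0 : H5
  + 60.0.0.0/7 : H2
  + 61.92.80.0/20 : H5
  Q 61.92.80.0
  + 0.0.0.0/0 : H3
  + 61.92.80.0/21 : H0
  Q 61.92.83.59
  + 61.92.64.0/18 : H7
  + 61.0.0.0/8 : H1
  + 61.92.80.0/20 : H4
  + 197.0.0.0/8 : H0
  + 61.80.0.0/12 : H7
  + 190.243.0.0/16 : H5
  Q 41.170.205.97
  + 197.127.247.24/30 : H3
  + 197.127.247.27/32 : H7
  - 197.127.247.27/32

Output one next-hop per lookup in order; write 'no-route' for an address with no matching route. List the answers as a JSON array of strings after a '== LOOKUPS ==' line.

Trace:
  + 0.0.0.0/0 (H1) depth=0
  del 0.0.0.0/0 (clear depth 0)
  + 190.243.36.64/26 (H7) depth=26
  + 0.0.0.0/0 (H5) depth=0
  + 60.0.0.0/7 (H2) depth=7
  + 61.92.80.0/20 (H5) depth=20
  ? 61.92.80.0  path d0:H5→d1:-→d2:-→d3:-→d4:-→d5:-→d6:-→d7:H2→d8:-→d9:-→d10:-→d11:-→d12:-→d13:-→d14:-→d15:-→d16:-→d17:-→d18:-→d19:-→d20:H5  best=H5
  + 0.0.0.0/0 (H3) depth=0
  + 61.92.80.0/21 (H0) depth=21
  ? 61.92.83.59  path d0:H3→d1:-→d2:-→d3:-→d4:-→d5:-→d6:-→d7:H2→d8:-→d9:-→d10:-→d11:-→d12:-→d13:-→d14:-→d15:-→d16:-→d17:-→d18:-→d19:-→d20:H5→d21:H0  best=H0
  + 61.92.64.0/18 (H7) depth=18
  + 61.0.0.0/8 (H1) depth=8
  + 61.92.80.0/20 (H4) depth=20
  + 197.0.0.0/8 (H0) depth=8
  + 61.80.0.0/12 (H7) depth=12
  + 190.243.0.0/16 (H5) depth=16
  ? 41.170.205.97  path d0:H3→d1:-→d2:-→d3:-  best=H3
  + 197.127.247.24/30 (H3) depth=30
  + 197.127.247.27/32 (H7) depth=32
  del 197.127.247.27/32 (clear depth 32)

== LOOKUPS ==
["H5","H0","H3"]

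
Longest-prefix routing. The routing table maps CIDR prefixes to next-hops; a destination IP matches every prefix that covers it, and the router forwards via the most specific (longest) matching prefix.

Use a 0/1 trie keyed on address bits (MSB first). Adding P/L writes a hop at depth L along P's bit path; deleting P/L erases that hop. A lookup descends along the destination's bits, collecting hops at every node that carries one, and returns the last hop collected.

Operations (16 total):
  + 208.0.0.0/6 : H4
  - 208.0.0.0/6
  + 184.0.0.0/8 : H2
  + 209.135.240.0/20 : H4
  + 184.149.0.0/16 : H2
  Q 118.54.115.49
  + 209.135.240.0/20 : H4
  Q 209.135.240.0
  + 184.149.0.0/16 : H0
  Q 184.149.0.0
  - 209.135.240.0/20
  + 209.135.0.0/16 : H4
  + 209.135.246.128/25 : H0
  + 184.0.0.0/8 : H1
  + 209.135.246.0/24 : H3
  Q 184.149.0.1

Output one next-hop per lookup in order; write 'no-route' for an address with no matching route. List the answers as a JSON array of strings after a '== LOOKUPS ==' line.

Apply in order:
  add 208.0.0.0/6 -> H4 at depth 6
  - 208.0.0.0/6 clear@6
  add 184.0.0.0/8 -> H2 at depth 8
  add 209.135.240.0/20 -> H4 at depth 20
  add 184.149.0.0/16 -> H2 at depth 16
  ? 118.54.115.49  path d0:-  best=no-route
  add 209.135.240.0/20 -> H4 at depth 20
  ? 209.135.240.0  path d0:-→d1:-→d2:-→d3:-→d4:-→d5:-→d6:-→d7:-→d8:-→d9:-→d10:-→d11:-→d12:-→d13:-→d14:-→d15:-→d16:-→d17:-→d18:-→d19:-→d20:H4  best=H4
  add 184.149.0.0/16 -> H0 at depth 16
  ? 184.149.0.0  path d0:-→d1:-→d2:-→d3:-→d4:-→d5:-→d6:-→d7:-→d8:H2→d9:-→d10:-→d11:-→d12:-→d13:-→d14:-→d15:-→d16:H0  best=H0
  - 209.135.240.0/20 clear@20
  add 209.135.0.0/16 -> H4 at depth 16
  add 209.135.246.128/25 -> H0 at depth 25
  add 184.0.0.0/8 -> H1 at depth 8
  add 209.135.246.0/24 -> H3 at depth 24
  ? 184.149.0.1  path d0:-→d1:-→d2:-→d3:-→d4:-→d5:-→d6:-→d7:-→d8:H1→d9:-→d10:-→d11:-→d12:-→d13:-→d14:-→d15:-→d16:H0  best=H0

== LOOKUPS ==
["no-route","H4","H0","H0"]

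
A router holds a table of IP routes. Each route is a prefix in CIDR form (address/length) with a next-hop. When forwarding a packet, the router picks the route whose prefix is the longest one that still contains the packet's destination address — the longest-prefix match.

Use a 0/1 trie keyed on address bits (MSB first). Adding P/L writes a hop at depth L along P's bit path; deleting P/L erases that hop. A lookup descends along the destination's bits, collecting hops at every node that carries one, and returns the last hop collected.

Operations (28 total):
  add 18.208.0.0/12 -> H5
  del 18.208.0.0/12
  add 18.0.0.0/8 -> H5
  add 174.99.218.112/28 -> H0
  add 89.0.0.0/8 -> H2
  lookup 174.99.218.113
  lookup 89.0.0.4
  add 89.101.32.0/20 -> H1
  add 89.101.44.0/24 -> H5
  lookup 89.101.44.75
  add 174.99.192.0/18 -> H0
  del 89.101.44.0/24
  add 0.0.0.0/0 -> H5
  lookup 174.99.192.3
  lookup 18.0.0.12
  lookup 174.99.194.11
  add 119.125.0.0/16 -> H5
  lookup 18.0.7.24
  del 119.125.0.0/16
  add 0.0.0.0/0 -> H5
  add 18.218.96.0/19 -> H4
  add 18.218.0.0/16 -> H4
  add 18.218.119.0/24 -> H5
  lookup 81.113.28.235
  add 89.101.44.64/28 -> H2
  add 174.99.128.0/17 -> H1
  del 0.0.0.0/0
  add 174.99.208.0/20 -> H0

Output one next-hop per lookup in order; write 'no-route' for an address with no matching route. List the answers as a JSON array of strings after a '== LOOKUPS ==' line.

Process each operation:
  add 18.208.0.0/12 -> H5 at depth 12
  del 18.208.0.0/12 (clear depth 12)
  add 18.0.0.0/8 -> H5 at depth 8
  add 174.99.218.112/28 -> H0 at depth 28
  add 89.0.0.0/8 -> H2 at depth 8
  Q 174.99.218.113: descend 1010111001100011110110100111 ; hops seen [H0] ; pick H0
  Q 89.0.0.4: descend 01011001 ; hops seen [H2] ; pick H2
  add 89.101.32.0/20 -> H1 at depth 20
  add 89.101.44.0/24 -> H5 at depth 24
  Q 89.101.44.75: descend 010110010110010100101100 ; hops seen [H2,H1,H5] ; pick H5
  add 174.99.192.0/18 -> H0 at depth 18
  del 89.101.44.0/24 (clear depth 24)
  add 0.0.0.0/0 -> H5 at depth 0
  Q 174.99.192.3: descend 1010111001100011110 ; hops seen [H5,H0] ; pick H0
  Q 18.0.0.12: descend 00010010 ; hops seen [H5,H5] ; pick H5
  Q 174.99.194.11: descend 1010111001100011110 ; hops seen [H5,H0] ; pick H0
  add 119.125.0.0/16 -> H5 at depth 16
  Q 18.0.7.24: descend 00010010 ; hops seen [H5,H5] ; pick H5
  del 119.125.0.0/16 (clear depth 16)
  add 0.0.0.0/0 -> H5 at depth 0
  add 18.218.96.0/19 -> H4 at depth 19
  add 18.218.0.0/16 -> H4 at depth 16
  add 18.218.119.0/24 -> H5 at depth 24
  Q 81.113.28.235: descend 0101 ; hops seen [H5] ; pick H5
  add 89.101.44.64/28 -> H2 at depth 28
  add 174.99.128.0/17 -> H1 at depth 17
  del 0.0.0.0/0 (clear depth 0)
  add 174.99.208.0/20 -> H0 at depth 20

== LOOKUPS ==
["H0","H2","H5","H0","H5","H0","H5","H5"]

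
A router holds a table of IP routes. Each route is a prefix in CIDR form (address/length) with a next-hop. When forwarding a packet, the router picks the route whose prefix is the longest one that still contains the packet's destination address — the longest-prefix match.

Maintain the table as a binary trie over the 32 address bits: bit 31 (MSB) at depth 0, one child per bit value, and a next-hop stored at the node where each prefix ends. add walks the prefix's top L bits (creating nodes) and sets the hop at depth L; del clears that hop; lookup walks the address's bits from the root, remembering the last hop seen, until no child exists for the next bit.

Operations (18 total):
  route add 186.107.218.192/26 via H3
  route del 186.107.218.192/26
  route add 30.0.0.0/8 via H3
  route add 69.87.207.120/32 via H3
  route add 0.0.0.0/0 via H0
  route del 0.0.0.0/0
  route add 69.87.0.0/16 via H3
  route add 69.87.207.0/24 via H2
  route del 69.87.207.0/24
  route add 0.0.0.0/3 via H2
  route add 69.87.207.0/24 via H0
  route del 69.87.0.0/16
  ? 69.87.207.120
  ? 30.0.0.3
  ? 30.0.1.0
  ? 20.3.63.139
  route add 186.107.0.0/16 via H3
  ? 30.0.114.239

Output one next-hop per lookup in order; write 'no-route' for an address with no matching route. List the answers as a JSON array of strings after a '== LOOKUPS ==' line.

Process each operation:
  add 186.107.218.192/26 -> H3 at depth 26
  - 186.107.218.192/26 clear@26
  add 30.0.0.0/8 -> H3 at depth 8
  add 69.87.207.120/32 -> H3 at depth 32
  add 0.0.0.0/0 -> H0 at depth 0
  - 0.0.0.0/0 clear@0
  add 69.87.0.0/16 -> H3 at depth 16
  add 69.87.207.0/24 -> H2 at depth 24
  - 69.87.207.0/24 clear@24
  add 0.0.0.0/3 -> H2 at depth 3
  add 69.87.207.0/24 -> H0 at depth 24
  - 69.87.0.0/16 clear@16
  ? 69.87.207.120  path d0:-→d1:-→d2:-→d3:-→d4:-→d5:-→d6:-→d7:-→d8:-→d9:-→d10:-→d11:-→d12:-→d13:-→d14:-→d15:-→d16:-→d17:-→d18:-→d19:-→d20:-→d21:-→d22:-→d23:-→d24:H0→d25:-→d26:-→d27:-→d28:-→d29:-→d30:-→d31:-→d32:H3  best=H3
  ? 30.0.0.3  path d0:-→d1:-→d2:-→d3:H2→d4:-→d5:-→d6:-→d7:-→d8:H3  best=H3
  ? 30.0.1.0  path d0:-→d1:-→d2:-→d3:H2→d4:-→d5:-→d6:-→d7:-→d8:H3  best=H3
  ? 20.3.63.139  path d0:-→d1:-→d2:-→d3:H2→d4:-  best=H2
  add 186.107.0.0/16 -> H3 at depth 16
  ? 30.0.114.239  path d0:-→d1:-→d2:-→d3:H2→d4:-→d5:-→d6:-→d7:-→d8:H3  best=H3

== LOOKUPS ==
["H3","H3","H3","H2","H3"]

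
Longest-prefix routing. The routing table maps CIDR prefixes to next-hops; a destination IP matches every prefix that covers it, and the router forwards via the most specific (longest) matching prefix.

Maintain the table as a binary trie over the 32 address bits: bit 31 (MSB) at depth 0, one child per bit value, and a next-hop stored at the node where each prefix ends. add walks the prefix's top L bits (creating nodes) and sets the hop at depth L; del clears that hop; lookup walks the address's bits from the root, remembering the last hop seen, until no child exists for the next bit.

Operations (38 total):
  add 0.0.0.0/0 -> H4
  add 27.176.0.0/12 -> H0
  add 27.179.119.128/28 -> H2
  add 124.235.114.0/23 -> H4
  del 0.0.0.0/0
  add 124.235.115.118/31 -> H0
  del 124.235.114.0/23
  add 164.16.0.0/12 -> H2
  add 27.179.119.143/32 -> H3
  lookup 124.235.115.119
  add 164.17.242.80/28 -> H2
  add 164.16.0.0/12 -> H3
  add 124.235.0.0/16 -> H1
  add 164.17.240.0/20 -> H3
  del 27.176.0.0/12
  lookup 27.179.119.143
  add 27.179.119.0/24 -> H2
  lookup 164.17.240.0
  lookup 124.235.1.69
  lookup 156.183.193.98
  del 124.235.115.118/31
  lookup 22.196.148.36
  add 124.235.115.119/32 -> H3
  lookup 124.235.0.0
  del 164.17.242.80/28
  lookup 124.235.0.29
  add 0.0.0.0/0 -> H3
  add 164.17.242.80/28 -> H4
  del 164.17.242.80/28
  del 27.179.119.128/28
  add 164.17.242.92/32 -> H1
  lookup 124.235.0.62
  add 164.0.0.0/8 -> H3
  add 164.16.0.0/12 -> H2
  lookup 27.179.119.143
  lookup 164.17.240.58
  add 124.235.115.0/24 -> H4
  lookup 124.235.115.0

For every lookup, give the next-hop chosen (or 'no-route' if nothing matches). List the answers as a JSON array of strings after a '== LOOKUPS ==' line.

Trace:
  + 0.0.0.0/0 (H4) depth=0
  + 27.176.0.0/12 (H0) depth=12
  + 27.179.119.128/28 (H2) depth=28
  + 124.235.114.0/23 (H4) depth=23
  - 0.0.0.0/0 clear@0
  + 124.235.115.118/31 (H0) depth=31
  - 124.235.114.0/23 clear@23
  + 164.16.0.0/12 (H2) depth=12
  + 27.179.119.143/32 (H3) depth=32
  lookup 124.235.115.119: bits 0111110011101011011100110111011 walk d0:-→d1:-→d2:-→d3:-→d4:-→d5:-→d6:-→d7:-→d8:-→d9:-→d10:-→d11:-→d12:-→d13:-→d14:-→d15:-→d16:-→d17:-→d18:-→d19:-→d20:-→d21:-→d22:-→d23:-→d24:-→d25:-→d26:-→d27:-→d28:-→d29:-→d30:-→d31:H0 -> H0
  + 164.17.242.80/28 (H2) depth=28
  + 164.16.0.0/12 (H3) depth=12
  + 124.235.0.0/16 (H1) depth=16
  + 164.17.240.0/20 (H3) depth=20
  - 27.176.0.0/12 clear@12
  lookup 27.179.119.143: bits 00011011101100110111011110001111 walk d0:-→d1:-→d2:-→d3:-→d4:-→d5:-→d6:-→d7:-→d8:-→d9:-→d10:-→d11:-→d12:-→d13:-→d14:-→d15:-→d16:-→d17:-→d18:-→d19:-→d20:-→d21:-→d22:-→d23:-→d24:-→d25:-→d26:-→d27:-→d28:H2→d29:-→d30:-→d31:-→d32:H3 -> H3
  + 27.179.119.0/24 (H2) depth=24
  lookup 164.17.240.0: bits 1010010000010001111100 walk d0:-→d1:-→d2:-→d3:-→d4:-→d5:-→d6:-→d7:-→d8:-→d9:-→d10:-→d11:-→d12:H3→d13:-→d14:-→d15:-→d16:-→d17:-→d18:-→d19:-→d20:H3→d21:-→d22:- -> H3
  lookup 124.235.1.69: bits 01111100111010110 walk d0:-→d1:-→d2:-→d3:-→d4:-→d5:-→d6:-→d7:-→d8:-→d9:-→d10:-→d11:-→d12:-→d13:-→d14:-→d15:-→d16:H1→d17:- -> H1
  lookup 156.183.193.98: bits 10 walk d0:-→d1:-→d2:- -> no-route
  - 124.235.115.118/31 clear@31
  lookup 22.196.148.36: bits 0001 walk d0:-→d1:-→d2:-→d3:-→d4:- -> no-route
  + 124.235.115.119/32 (H3) depth=32
  lookup 124.235.0.0: bits 01111100111010110 walk d0:-→d1:-→d2:-→d3:-→d4:-→d5:-→d6:-→d7:-→d8:-→d9:-→d10:-→d11:-→d12:-→d13:-→d14:-→d15:-→d16:H1→d17:- -> H1
  - 164.17.242.80/28 clear@28
  lookup 124.235.0.29: bits 01111100111010110 walk d0:-→d1:-→d2:-→d3:-→d4:-→d5:-→d6:-→d7:-→d8:-→d9:-→d10:-→d11:-→d12:-→d13:-→d14:-→d15:-→d16:H1→d17:- -> H1
  + 0.0.0.0/0 (H3) depth=0
  + 164.17.242.80/28 (H4) depth=28
  - 164.17.242.80/28 clear@28
  - 27.179.119.128/28 clear@28
  + 164.17.242.92/32 (H1) depth=32
  lookup 124.235.0.62: bits 01111100111010110 walk d0:H3→d1:-→d2:-→d3:-→d4:-→d5:-→d6:-→d7:-→d8:-→d9:-→d10:-→d11:-→d12:-→d13:-→d14:-→d15:-→d16:H1→d17:- -> H1
  + 164.0.0.0/8 (H3) depth=8
  + 164.16.0.0/12 (H2) depth=12
  lookup 27.179.119.143: bits 00011011101100110111011110001111 walk d0:H3→d1:-→d2:-→d3:-→d4:-→d5:-→d6:-→d7:-→d8:-→d9:-→d10:-→d11:-→d12:-→d13:-→d14:-→d15:-→d16:-→d17:-→d18:-→d19:-→d20:-→d21:-→d22:-→d23:-→d24:H2→d25:-→d26:-→d27:-→d28:-→d29:-→d30:-→d31:-→d32:H3 -> H3
  lookup 164.17.240.58: bits 1010010000010001111100 walk d0:H3→d1:-→d2:-→d3:-→d4:-→d5:-→d6:-→d7:-→d8:H3→d9:-→d10:-→d11:-→d12:H2→d13:-→d14:-→d15:-→d16:-→d17:-→d18:-→d19:-→d20:H3→d21:-→d22:- -> H3
  + 124.235.115.0/24 (H4) depth=24
  lookup 124.235.115.0: bits 0111110011101011011100110 walk d0:H3→d1:-→d2:-→d3:-→d4:-→d5:-→d6:-→d7:-→d8:-→d9:-→d10:-→d11:-→d12:-→d13:-→d14:-→d15:-→d16:H1→d17:-→d18:-→d19:-→d20:-→d21:-→d22:-→d23:-→d24:H4→d25:- -> H4

== LOOKUPS ==
["H0","H3","H3","H1","no-route","no-route","H1","H1","H1","H3","H3","H4"]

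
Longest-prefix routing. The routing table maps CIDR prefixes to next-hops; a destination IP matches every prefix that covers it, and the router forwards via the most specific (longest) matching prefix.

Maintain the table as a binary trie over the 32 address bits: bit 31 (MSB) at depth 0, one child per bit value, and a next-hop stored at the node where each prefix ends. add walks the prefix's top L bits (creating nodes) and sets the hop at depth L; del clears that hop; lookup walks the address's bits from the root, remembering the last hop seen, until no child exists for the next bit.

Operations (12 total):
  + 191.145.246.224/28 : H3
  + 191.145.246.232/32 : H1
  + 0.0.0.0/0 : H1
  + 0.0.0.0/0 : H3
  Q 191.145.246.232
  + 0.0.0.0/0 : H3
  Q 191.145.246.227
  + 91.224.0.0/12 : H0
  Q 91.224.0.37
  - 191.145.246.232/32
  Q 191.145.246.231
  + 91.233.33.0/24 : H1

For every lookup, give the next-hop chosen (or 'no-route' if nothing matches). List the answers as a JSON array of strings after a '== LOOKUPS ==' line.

Process each operation:
  add 191.145.246.224/28 -> H3 at depth 28
  add 191.145.246.232/32 -> H1 at depth 32
  add 0.0.0.0/0 -> H1 at depth 0
  add 0.0.0.0/0 -> H3 at depth 0
  ? 191.145.246.232  path d0:H3→d1:-→d2:-→d3:-→d4:-→d5:-→d6:-→d7:-→d8:-→d9:-→d10:-→d11:-→d12:-→d13:-→d14:-→d15:-→d16:-→d17:-→d18:-→d19:-→d20:-→d21:-→d22:-→d23:-→d24:-→d25:-→d26:-→d27:-→d28:H3→d29:-→d30:-→d31:-→d32:H1  best=H1
  add 0.0.0.0/0 -> H3 at depth 0
  ? 191.145.246.227  path d0:H3→d1:-→d2:-→d3:-→d4:-→d5:-→d6:-→d7:-→d8:-→d9:-→d10:-→d11:-→d12:-→d13:-→d14:-→d15:-→d16:-→d17:-→d18:-→d19:-→d20:-→d21:-→d22:-→d23:-→d24:-→d25:-→d26:-→d27:-→d28:H3  best=H3
  add 91.224.0.0/12 -> H0 at depth 12
  ? 91.224.0.37  path d0:H3→d1:-→d2:-→d3:-→d4:-→d5:-→d6:-→d7:-→d8:-→d9:-→d10:-→d11:-→d12:H0  best=H0
  del 191.145.246.232/32 (clear depth 32)
  ? 191.145.246.231  path d0:H3→d1:-→d2:-→d3:-→d4:-→d5:-→d6:-→d7:-→d8:-→d9:-→d10:-→d11:-→d12:-→d13:-→d14:-→d15:-→d16:-→d17:-→d18:-→d19:-→d20:-→d21:-→d22:-→d23:-→d24:-→d25:-→d26:-→d27:-→d28:H3  best=H3
  add 91.233.33.0/24 -> H1 at depth 24

== LOOKUPS ==
["H1","H3","H0","H3"]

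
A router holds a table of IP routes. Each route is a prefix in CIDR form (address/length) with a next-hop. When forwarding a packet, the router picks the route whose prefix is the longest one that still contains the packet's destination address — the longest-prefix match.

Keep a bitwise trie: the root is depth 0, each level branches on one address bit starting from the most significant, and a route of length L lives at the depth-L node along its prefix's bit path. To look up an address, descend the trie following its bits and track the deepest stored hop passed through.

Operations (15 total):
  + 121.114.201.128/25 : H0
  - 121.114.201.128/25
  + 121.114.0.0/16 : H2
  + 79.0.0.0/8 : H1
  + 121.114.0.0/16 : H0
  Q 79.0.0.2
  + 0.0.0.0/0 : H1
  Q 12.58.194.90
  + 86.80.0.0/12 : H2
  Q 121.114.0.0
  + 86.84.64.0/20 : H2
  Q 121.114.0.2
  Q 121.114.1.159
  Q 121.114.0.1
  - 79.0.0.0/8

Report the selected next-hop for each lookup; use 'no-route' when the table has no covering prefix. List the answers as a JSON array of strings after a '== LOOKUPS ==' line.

Process each operation:
  + 121.114.201.128/25 (H0) depth=25
  - 121.114.201.128/25 clear@25
  + 121.114.0.0/16 (H2) depth=16
  + 79.0.0.0/8 (H1) depth=8
  + 121.114.0.0/16 (H0) depth=16
  lookup 79.0.0.2: bits 01001111 walk d0:-→d1:-→d2:-→d3:-→d4:-→d5:-→d6:-→d7:-→d8:H1 -> H1
  + 0.0.0.0/0 (H1) depth=0
  lookup 12.58.194.90: bits 0 walk d0:H1→d1:- -> H1
  + 86.80.0.0/12 (H2) depth=12
  lookup 121.114.0.0: bits 0111100101110010 walk d0:H1→d1:-→d2:-→d3:-→d4:-→d5:-→d6:-→d7:-→d8:-→d9:-→d10:-→d11:-→d12:-→d13:-→d14:-→d15:-→d16:H0 -> H0
  + 86.84.64.0/20 (H2) depth=20
  lookup 121.114.0.2: bits 0111100101110010 walk d0:H1→d1:-→d2:-→d3:-→d4:-→d5:-→d6:-→d7:-→d8:-→d9:-→d10:-→d11:-→d12:-→d13:-→d14:-→d15:-→d16:H0 -> H0
  lookup 121.114.1.159: bits 0111100101110010 walk d0:H1→d1:-→d2:-→d3:-→d4:-→d5:-→d6:-→d7:-→d8:-→d9:-→d10:-→d11:-→d12:-→d13:-→d14:-→d15:-→d16:H0 -> H0
  lookup 121.114.0.1: bits 0111100101110010 walk d0:H1→d1:-→d2:-→d3:-→d4:-→d5:-→d6:-→d7:-→d8:-→d9:-→d10:-→d11:-→d12:-→d13:-→d14:-→d15:-→d16:H0 -> H0
  - 79.0.0.0/8 clear@8

== LOOKUPS ==
["H1","H1","H0","H0","H0","H0"]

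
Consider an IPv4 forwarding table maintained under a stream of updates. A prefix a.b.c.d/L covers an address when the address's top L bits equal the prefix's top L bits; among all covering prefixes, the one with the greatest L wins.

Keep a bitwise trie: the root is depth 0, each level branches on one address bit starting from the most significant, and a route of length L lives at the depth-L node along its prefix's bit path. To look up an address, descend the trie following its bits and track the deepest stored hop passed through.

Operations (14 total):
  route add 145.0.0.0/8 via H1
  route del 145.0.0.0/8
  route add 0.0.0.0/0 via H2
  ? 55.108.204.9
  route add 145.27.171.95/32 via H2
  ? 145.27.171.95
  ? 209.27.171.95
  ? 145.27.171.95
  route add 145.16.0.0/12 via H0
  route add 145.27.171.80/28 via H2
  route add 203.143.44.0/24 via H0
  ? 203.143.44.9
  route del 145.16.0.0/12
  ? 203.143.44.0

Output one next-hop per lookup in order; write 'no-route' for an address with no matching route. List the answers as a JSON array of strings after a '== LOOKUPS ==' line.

Process each operation:
  add 145.0.0.0/8 -> H1 at depth 8
  - 145.0.0.0/8 clear@8
  add 0.0.0.0/0 -> H2 at depth 0
  lookup 55.108.204.9: bits ε walk d0:H2 -> H2
  add 145.27.171.95/32 -> H2 at depth 32
  lookup 145.27.171.95: bits 10010001000110111010101101011111 walk d0:H2→d1:-→d2:-→d3:-→d4:-→d5:-→d6:-→d7:-→d8:-→d9:-→d10:-→d11:-→d12:-→d13:-→d14:-→d15:-→d16:-→d17:-→d18:-→d19:-→d20:-→d21:-→d22:-→d23:-→d24:-→d25:-→d26:-→d27:-→d28:-→d29:-→d30:-→d31:-→d32:H2 -> H2
  lookup 209.27.171.95: bits 1 walk d0:H2→d1:- -> H2
  lookup 145.27.171.95: bits 10010001000110111010101101011111 walk d0:H2→d1:-→d2:-→d3:-→d4:-→d5:-→d6:-→d7:-→d8:-→d9:-→d10:-→d11:-→d12:-→d13:-→d14:-→d15:-→d16:-→d17:-→d18:-→d19:-→d20:-→d21:-→d22:-→d23:-→d24:-→d25:-→d26:-→d27:-→d28:-→d29:-→d30:-→d31:-→d32:H2 -> H2
  add 145.16.0.0/12 -> H0 at depth 12
  add 145.27.171.80/28 -> H2 at depth 28
  add 203.143.44.0/24 -> H0 at depth 24
  lookup 203.143.44.9: bits 110010111000111100101100 walk d0:H2→d1:-→d2:-→d3:-→d4:-→d5:-→d6:-→d7:-→d8:-→d9:-→d10:-→d11:-→d12:-→d13:-→d14:-→d15:-→d16:-→d17:-→d18:-→d19:-→d20:-→d21:-→d22:-→d23:-→d24:H0 -> H0
  - 145.16.0.0/12 clear@12
  lookup 203.143.44.0: bits 110010111000111100101100 walk d0:H2→d1:-→d2:-→d3:-→d4:-→d5:-→d6:-→d7:-→d8:-→d9:-→d10:-→d11:-→d12:-→d13:-→d14:-→d15:-→d16:-→d17:-→d18:-→d19:-→d20:-→d21:-→d22:-→d23:-→d24:H0 -> H0

== LOOKUPS ==
["H2","H2","H2","H2","H0","H0"]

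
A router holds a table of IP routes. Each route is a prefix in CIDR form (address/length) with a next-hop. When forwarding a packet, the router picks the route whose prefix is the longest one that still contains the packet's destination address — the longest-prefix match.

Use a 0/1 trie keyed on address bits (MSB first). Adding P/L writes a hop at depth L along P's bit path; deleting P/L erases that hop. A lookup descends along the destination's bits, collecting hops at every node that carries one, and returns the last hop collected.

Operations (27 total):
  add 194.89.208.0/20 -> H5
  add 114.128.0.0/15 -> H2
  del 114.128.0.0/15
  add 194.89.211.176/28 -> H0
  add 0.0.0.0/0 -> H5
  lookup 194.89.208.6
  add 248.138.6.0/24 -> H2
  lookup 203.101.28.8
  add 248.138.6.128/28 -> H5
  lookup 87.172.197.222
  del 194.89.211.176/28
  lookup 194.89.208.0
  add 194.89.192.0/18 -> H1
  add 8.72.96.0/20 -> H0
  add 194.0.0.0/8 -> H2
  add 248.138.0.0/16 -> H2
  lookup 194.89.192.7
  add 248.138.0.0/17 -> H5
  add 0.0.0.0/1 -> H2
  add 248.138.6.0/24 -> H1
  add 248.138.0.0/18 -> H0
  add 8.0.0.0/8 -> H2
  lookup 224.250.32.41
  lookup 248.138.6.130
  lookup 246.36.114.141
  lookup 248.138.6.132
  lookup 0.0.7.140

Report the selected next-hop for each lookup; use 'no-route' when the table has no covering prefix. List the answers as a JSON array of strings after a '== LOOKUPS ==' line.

Trace:
  add 194.89.208.0/20 -> H5 at depth 20
  add 114.128.0.0/15 -> H2 at depth 15
  del 114.128.0.0/15 (clear depth 15)
  add 194.89.211.176/28 -> H0 at depth 28
  add 0.0.0.0/0 -> H5 at depth 0
  Q 194.89.208.6: descend 1100001001011001110100 ; hops seen [H5,H5] ; pick H5
  add 248.138.6.0/24 -> H2 at depth 24
  Q 203.101.28.8: descend 1100 ; hops seen [H5] ; pick H5
  add 248.138.6.128/28 -> H5 at depth 28
  Q 87.172.197.222: descend 01 ; hops seen [H5] ; pick H5
  del 194.89.211.176/28 (clear depth 28)
  Q 194.89.208.0: descend 1100001001011001110100 ; hops seen [H5,H5] ; pick H5
  add 194.89.192.0/18 -> H1 at depth 18
  add 8.72.96.0/20 -> H0 at depth 20
  add 194.0.0.0/8 -> H2 at depth 8
  add 248.138.0.0/16 -> H2 at depth 16
  Q 194.89.192.7: descend 1100001001011001110 ; hops seen [H5,H2,H1] ; pick H1
  add 248.138.0.0/17 -> H5 at depth 17
  add 0.0.0.0/1 -> H2 at depth 1
  add 248.138.6.0/24 -> H1 at depth 24
  add 248.138.0.0/18 -> H0 at depth 18
  add 8.0.0.0/8 -> H2 at depth 8
  Q 224.250.32.41: descend 111 ; hops seen [H5] ; pick H5
  Q 248.138.6.130: descend 1111100010001010000001101000 ; hops seen [H5,H2,H5,H0,H1,H5] ; pick H5
  Q 246.36.114.141: descend 1111 ; hops seen [H5] ; pick H5
  Q 248.138.6.132: descend 1111100010001010000001101000 ; hops seen [H5,H2,H5,H0,H1,H5] ; pick H5
  Q 0.0.7.140: descend 0000 ; hops seen [H5,H2] ; pick H2

== LOOKUPS ==
["H5","H5","H5","H5","H1","H5","H5","H5","H5","H2"]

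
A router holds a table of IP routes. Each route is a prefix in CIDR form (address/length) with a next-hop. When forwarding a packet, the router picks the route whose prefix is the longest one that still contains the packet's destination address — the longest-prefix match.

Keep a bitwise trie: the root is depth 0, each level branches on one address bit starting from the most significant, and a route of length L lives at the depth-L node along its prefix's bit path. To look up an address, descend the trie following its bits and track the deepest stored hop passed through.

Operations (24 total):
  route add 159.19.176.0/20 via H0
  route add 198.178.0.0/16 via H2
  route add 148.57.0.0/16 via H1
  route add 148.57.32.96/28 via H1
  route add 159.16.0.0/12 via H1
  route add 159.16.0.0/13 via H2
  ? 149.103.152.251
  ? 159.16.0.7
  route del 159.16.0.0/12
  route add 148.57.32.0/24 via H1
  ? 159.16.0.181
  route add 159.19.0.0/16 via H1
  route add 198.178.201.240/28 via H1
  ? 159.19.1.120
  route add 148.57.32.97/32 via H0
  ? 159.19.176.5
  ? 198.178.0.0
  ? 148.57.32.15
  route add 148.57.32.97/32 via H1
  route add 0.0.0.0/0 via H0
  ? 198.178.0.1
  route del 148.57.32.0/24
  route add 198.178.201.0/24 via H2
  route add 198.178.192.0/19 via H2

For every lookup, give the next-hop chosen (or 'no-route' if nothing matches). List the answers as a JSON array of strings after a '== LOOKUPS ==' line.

Trace:
  add 159.19.176.0/20 -> H0 at depth 20
  add 198.178.0.0/16 -> H2 at depth 16
  add 148.57.0.0/16 -> H1 at depth 16
  add 148.57.32.96/28 -> H1 at depth 28
  add 159.16.0.0/12 -> H1 at depth 12
  add 159.16.0.0/13 -> H2 at depth 13
  Q 149.103.152.251: descend 1001010 ; hops seen [∅] ; pick no-route
  Q 159.16.0.7: descend 10011111000100 ; hops seen [H1,H2] ; pick H2
  - 159.16.0.0/12 clear@12
  add 148.57.32.0/24 -> H1 at depth 24
  Q 159.16.0.181: descend 10011111000100 ; hops seen [H2] ; pick H2
  add 159.19.0.0/16 -> H1 at depth 16
  add 198.178.201.240/28 -> H1 at depth 28
  Q 159.19.1.120: descend 1001111100010011 ; hops seen [H2,H1] ; pick H1
  add 148.57.32.97/32 -> H0 at depth 32
  Q 159.19.176.5: descend 10011111000100111011 ; hops seen [H2,H1,H0] ; pick H0
  Q 198.178.0.0: descend 1100011010110010 ; hops seen [H2] ; pick H2
  Q 148.57.32.15: descend 1001010000111001001000000 ; hops seen [H1,H1] ; pick H1
  add 148.57.32.97/32 -> H1 at depth 32
  add 0.0.0.0/0 -> H0 at depth 0
  Q 198.178.0.1: descend 1100011010110010 ; hops seen [H0,H2] ; pick H2
  - 148.57.32.0/24 clear@24
  add 198.178.201.0/24 -> H2 at depth 24
  add 198.178.192.0/19 -> H2 at depth 19

== LOOKUPS ==
["no-route","H2","H2","H1","H0","H2","H1","H2"]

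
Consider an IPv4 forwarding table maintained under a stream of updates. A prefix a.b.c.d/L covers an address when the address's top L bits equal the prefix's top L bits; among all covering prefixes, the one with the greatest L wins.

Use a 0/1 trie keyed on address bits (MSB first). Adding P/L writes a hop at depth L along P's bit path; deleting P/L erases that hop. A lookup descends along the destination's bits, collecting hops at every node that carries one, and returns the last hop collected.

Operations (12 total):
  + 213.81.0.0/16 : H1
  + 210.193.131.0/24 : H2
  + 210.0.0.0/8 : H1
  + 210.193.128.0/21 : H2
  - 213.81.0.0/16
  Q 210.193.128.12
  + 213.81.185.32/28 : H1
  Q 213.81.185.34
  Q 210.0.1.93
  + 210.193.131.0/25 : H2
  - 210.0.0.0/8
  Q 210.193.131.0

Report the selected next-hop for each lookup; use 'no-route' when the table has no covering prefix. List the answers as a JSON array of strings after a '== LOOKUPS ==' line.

Apply in order:
  add 213.81.0.0/16 -> H1 at depth 16
  add 210.193.131.0/24 -> H2 at depth 24
  add 210.0.0.0/8 -> H1 at depth 8
  add 210.193.128.0/21 -> H2 at depth 21
  del 213.81.0.0/16 (clear depth 16)
  Q 210.193.128.12: descend 1101001011000001100000 ; hops seen [H1,H2] ; pick H2
  add 213.81.185.32/28 -> H1 at depth 28
  Q 213.81.185.34: descend 1101010101010001101110010010 ; hops seen [H1] ; pick H1
  Q 210.0.1.93: descend 11010010 ; hops seen [H1] ; pick H1
  add 210.193.131.0/25 -> H2 at depth 25
  del 210.0.0.0/8 (clear depth 8)
  Q 210.193.131.0: descend 1101001011000001100000110 ; hops seen [H2,H2,H2] ; pick H2

== LOOKUPS ==
["H2","H1","H1","H2"]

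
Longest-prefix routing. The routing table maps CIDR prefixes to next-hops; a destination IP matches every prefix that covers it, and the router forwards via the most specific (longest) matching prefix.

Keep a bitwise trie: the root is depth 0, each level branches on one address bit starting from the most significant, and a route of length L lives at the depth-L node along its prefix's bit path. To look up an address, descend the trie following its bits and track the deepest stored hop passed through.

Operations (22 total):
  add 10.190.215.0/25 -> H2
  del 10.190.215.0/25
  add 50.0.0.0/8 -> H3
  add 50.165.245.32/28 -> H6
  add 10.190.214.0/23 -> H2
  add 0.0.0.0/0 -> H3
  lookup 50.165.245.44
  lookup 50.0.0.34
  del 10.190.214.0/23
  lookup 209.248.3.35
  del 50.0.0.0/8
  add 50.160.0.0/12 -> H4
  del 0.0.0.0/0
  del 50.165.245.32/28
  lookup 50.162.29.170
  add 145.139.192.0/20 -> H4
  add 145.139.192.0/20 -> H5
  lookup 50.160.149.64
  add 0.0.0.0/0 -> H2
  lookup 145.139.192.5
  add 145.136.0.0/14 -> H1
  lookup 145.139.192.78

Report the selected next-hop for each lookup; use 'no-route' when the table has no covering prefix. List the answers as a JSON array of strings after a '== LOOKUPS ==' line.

Apply in order:
  + 10.190.215.0/25 (H2) depth=25
  - 10.190.215.0/25 clear@25
  + 50.0.0.0/8 (H3) depth=8
  + 50.165.245.32/28 (H6) depth=28
  + 10.190.214.0/23 (H2) depth=23
  + 0.0.0.0/0 (H3) depth=0
  ? 50.165.245.44  path d0:H3→d1:-→d2:-→d3:-→d4:-→d5:-→d6:-→d7:-→d8:H3→d9:-→d10:-→d11:-→d12:-→d13:-→d14:-→d15:-→d16:-→d17:-→d18:-→d19:-→d20:-→d21:-→d22:-→d23:-→d24:-→d25:-→d26:-→d27:-→d28:H6  best=H6
  ? 50.0.0.34  path d0:H3→d1:-→d2:-→d3:-→d4:-→d5:-→d6:-→d7:-→d8:H3  best=H3
  - 10.190.214.0/23 clear@23
  ? 209.248.3.35  path d0:H3  best=H3
  - 50.0.0.0/8 clear@8
  + 50.160.0.0/12 (H4) depth=12
  - 0.0.0.0/0 clear@0
  - 50.165.245.32/28 clear@28
  ? 50.162.29.170  path d0:-→d1:-→d2:-→d3:-→d4:-→d5:-→d6:-→d7:-→d8:-→d9:-→d10:-→d11:-→d12:H4→d13:-  best=H4
  + 145.139.192.0/20 (H4) depth=20
  + 145.139.192.0/20 (H5) depth=20
  ? 50.160.149.64  path d0:-→d1:-→d2:-→d3:-→d4:-→d5:-→d6:-→d7:-→d8:-→d9:-→d10:-→d11:-→d12:H4→d13:-  best=H4
  + 0.0.0.0/0 (H2) depth=0
  ? 145.139.192.5  path d0:H2→d1:-→d2:-→d3:-→d4:-→d5:-→d6:-→d7:-→d8:-→d9:-→d10:-→d11:-→d12:-→d13:-→d14:-→d15:-→d16:-→d17:-→d18:-→d19:-→d20:H5  best=H5
  + 145.136.0.0/14 (H1) depth=14
  ? 145.139.192.78  path d0:H2→d1:-→d2:-→d3:-→d4:-→d5:-→d6:-→d7:-→d8:-→d9:-→d10:-→d11:-→d12:-→d13:-→d14:H1→d15:-→d16:-→d17:-→d18:-→d19:-→d20:H5  best=H5

== LOOKUPS ==
["H6","H3","H3","H4","H4","H5","H5"]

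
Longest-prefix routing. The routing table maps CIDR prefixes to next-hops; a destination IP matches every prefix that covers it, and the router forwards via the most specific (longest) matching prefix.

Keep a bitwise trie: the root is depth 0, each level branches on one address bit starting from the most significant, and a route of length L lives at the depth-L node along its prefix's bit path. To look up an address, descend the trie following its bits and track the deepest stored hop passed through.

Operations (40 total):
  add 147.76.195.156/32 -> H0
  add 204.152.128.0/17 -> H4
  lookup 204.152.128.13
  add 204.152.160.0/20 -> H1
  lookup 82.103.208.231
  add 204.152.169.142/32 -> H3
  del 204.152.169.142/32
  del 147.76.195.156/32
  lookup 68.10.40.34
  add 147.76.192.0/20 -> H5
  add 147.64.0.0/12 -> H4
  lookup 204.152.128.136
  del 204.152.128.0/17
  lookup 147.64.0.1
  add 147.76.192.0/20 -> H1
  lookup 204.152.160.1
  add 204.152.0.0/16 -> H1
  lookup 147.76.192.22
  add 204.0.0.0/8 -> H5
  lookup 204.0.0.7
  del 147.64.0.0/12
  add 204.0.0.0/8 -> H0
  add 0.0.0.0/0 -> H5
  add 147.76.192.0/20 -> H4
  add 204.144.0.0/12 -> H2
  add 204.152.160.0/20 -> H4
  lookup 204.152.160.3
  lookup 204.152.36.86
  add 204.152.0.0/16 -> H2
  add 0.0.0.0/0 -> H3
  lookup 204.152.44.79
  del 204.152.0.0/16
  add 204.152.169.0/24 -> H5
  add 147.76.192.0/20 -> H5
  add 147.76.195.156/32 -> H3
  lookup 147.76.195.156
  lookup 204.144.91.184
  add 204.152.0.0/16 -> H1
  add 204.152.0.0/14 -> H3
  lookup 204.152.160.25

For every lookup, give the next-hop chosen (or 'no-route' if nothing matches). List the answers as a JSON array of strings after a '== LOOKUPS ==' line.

Process each operation:
  + 147.76.195.156/32 (H0) depth=32
  + 204.152.128.0/17 (H4) depth=17
  lookup 204.152.128.13: bits 11001100100110001 walk d0:-→d1:-→d2:-→d3:-→d4:-→d5:-→d6:-→d7:-→d8:-→d9:-→d10:-→d11:-→d12:-→d13:-→d14:-→d15:-→d16:-→d17:H4 -> H4
  + 204.152.160.0/20 (H1) depth=20
  lookup 82.103.208.231: bits ε walk d0:- -> no-route
  + 204.152.169.142/32 (H3) depth=32
  - 204.152.169.142/32 clear@32
  - 147.76.195.156/32 clear@32
  lookup 68.10.40.34: bits ε walk d0:- -> no-route
  + 147.76.192.0/20 (H5) depth=20
  + 147.64.0.0/12 (H4) depth=12
  lookup 204.152.128.136: bits 110011001001100010 walk d0:-→d1:-→d2:-→d3:-→d4:-→d5:-→d6:-→d7:-→d8:-→d9:-→d10:-→d11:-→d12:-→d13:-→d14:-→d15:-→d16:-→d17:H4→d18:- -> H4
  - 204.152.128.0/17 clear@17
  lookup 147.64.0.1: bits 100100110100 walk d0:-→d1:-→d2:-→d3:-→d4:-→d5:-→d6:-→d7:-→d8:-→d9:-→d10:-→d11:-→d12:H4 -> H4
  + 147.76.192.0/20 (H1) depth=20
  lookup 204.152.160.1: bits 11001100100110001010 walk d0:-→d1:-→d2:-→d3:-→d4:-→d5:-→d6:-→d7:-→d8:-→d9:-→d10:-→d11:-→d12:-→d13:-→d14:-→d15:-→d16:-→d17:-→d18:-→d19:-→d20:H1 -> H1
  + 204.152.0.0/16 (H1) depth=16
  lookup 147.76.192.22: bits 1001001101001100110000 walk d0:-→d1:-→d2:-→d3:-→d4:-→d5:-→d6:-→d7:-→d8:-→d9:-→d10:-→d11:-→d12:H4→d13:-→d14:-→d15:-→d16:-→d17:-→d18:-→d19:-→d20:H1→d21:-→d22:- -> H1
  + 204.0.0.0/8 (H5) depth=8
  lookup 204.0.0.7: bits 11001100 walk d0:-→d1:-→d2:-→d3:-→d4:-→d5:-→d6:-→d7:-→d8:H5 -> H5
  - 147.64.0.0/12 clear@12
  + 204.0.0.0/8 (H0) depth=8
  + 0.0.0.0/0 (H5) depth=0
  + 147.76.192.0/20 (H4) depth=20
  + 204.144.0.0/12 (H2) depth=12
  + 204.152.160.0/20 (H4) depth=20
  lookup 204.152.160.3: bits 11001100100110001010 walk d0:H5→d1:-→d2:-→d3:-→d4:-→d5:-→d6:-→d7:-→d8:H0→d9:-→d10:-→d11:-→d12:H2→d13:-→d14:-→d15:-→d16:H1→d17:-→d18:-→d19:-→d20:H4 -> H4
  lookup 204.152.36.86: bits 1100110010011000 walk d0:H5→d1:-→d2:-→d3:-→d4:-→d5:-→d6:-→d7:-→d8:H0→d9:-→d10:-→d11:-→d12:H2→d13:-→d14:-→d15:-→d16:H1 -> H1
  + 204.152.0.0/16 (H2) depth=16
  + 0.0.0.0/0 (H3) depth=0
  lookup 204.152.44.79: bits 1100110010011000 walk d0:H3→d1:-→d2:-→d3:-→d4:-→d5:-→d6:-→d7:-→d8:H0→d9:-→d10:-→d11:-→d12:H2→d13:-→d14:-→d15:-→d16:H2 -> H2
  - 204.152.0.0/16 clear@16
  + 204.152.169.0/24 (H5) depth=24
  + 147.76.192.0/20 (H5) depth=20
  + 147.76.195.156/32 (H3) depth=32
  lookup 147.76.195.156: bits 10010011010011001100001110011100 walk d0:H3→d1:-→d2:-→d3:-→d4:-→d5:-→d6:-→d7:-→d8:-→d9:-→d10:-→d11:-→d12:-→d13:-→d14:-→d15:-→d16:-→d17:-→d18:-→d19:-→d20:H5→d21:-→d22:-→d23:-→d24:-→d25:-→d26:-→d27:-→d28:-→d29:-→d30:-→d31:-→d32:H3 -> H3
  lookup 204.144.91.184: bits 110011001001 walk d0:H3→d1:-→d2:-→d3:-→d4:-→d5:-→d6:-→d7:-→d8:H0→d9:-→d10:-→d11:-→d12:H2 -> H2
  + 204.152.0.0/16 (H1) depth=16
  + 204.152.0.0/14 (H3) depth=14
  lookup 204.152.160.25: bits 11001100100110001010 walk d0:H3→d1:-→d2:-→d3:-→d4:-→d5:-→d6:-→d7:-→d8:H0→d9:-→d10:-→d11:-→d12:H2→d13:-→d14:H3→d15:-→d16:H1→d17:-→d18:-→d19:-→d20:H4 -> H4

== LOOKUPS ==
["H4","no-route","no-route","H4","H4","H1","H1","H5","H4","H1","H2","H3","H2","H4"]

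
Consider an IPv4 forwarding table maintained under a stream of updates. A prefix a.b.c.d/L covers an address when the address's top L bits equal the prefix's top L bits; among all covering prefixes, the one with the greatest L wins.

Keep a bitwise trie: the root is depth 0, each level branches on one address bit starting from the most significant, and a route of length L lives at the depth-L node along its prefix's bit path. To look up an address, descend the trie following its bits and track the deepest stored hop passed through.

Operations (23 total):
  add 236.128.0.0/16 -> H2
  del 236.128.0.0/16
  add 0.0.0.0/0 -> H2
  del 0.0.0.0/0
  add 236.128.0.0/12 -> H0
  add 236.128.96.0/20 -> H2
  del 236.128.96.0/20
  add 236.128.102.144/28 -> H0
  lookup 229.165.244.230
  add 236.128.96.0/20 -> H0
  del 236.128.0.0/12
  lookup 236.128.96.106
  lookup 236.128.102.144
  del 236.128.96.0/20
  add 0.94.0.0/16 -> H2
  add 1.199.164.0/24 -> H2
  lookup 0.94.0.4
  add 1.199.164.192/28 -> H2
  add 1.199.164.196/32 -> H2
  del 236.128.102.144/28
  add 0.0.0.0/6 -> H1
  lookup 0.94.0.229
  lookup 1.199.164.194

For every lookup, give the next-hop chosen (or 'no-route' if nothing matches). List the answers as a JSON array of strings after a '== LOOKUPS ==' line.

Trace:
  + 236.128.0.0/16 (H2) depth=16
  - 236.128.0.0/16 clear@16
  + 0.0.0.0/0 (H2) depth=0
  - 0.0.0.0/0 clear@0
  + 236.128.0.0/12 (H0) depth=12
  + 236.128.96.0/20 (H2) depth=20
  - 236.128.96.0/20 clear@20
  + 236.128.102.144/28 (H0) depth=28
  ? 229.165.244.230  path d0:-→d1:-→d2:-→d3:-→d4:-  best=no-route
  + 236.128.96.0/20 (H0) depth=20
  - 236.128.0.0/12 clear@12
  ? 236.128.96.106  path d0:-→d1:-→d2:-→d3:-→d4:-→d5:-→d6:-→d7:-→d8:-→d9:-→d10:-→d11:-→d12:-→d13:-→d14:-→d15:-→d16:-→d17:-→d18:-→d19:-→d20:H0→d21:-  best=H0
  ? 236.128.102.144  path d0:-→d1:-→d2:-→d3:-→d4:-→d5:-→d6:-→d7:-→d8:-→d9:-→d10:-→d11:-→d12:-→d13:-→d14:-→d15:-→d16:-→d17:-→d18:-→d19:-→d20:H0→d21:-→d22:-→d23:-→d24:-→d25:-→d26:-→d27:-→d28:H0  best=H0
  - 236.128.96.0/20 clear@20
  + 0.94.0.0/16 (H2) depth=16
  + 1.199.164.0/24 (H2) depth=24
  ? 0.94.0.4  path d0:-→d1:-→d2:-→d3:-→d4:-→d5:-→d6:-→d7:-→d8:-→d9:-→d10:-→d11:-→d12:-→d13:-→d14:-→d15:-→d16:H2  best=H2
  + 1.199.164.192/28 (H2) depth=28
  + 1.199.164.196/32 (H2) depth=32
  - 236.128.102.144/28 clear@28
  + 0.0.0.0/6 (H1) depth=6
  ? 0.94.0.229  path d0:-→d1:-→d2:-→d3:-→d4:-→d5:-→d6:H1→d7:-→d8:-→d9:-→d10:-→d11:-→d12:-→d13:-→d14:-→d15:-→d16:H2  best=H2
  ? 1.199.164.194  path d0:-→d1:-→d2:-→d3:-→d4:-→d5:-→d6:H1→d7:-→d8:-→d9:-→d10:-→d11:-→d12:-→d13:-→d14:-→d15:-→d16:-→d17:-→d18:-→d19:-→d20:-→d21:-→d22:-→d23:-→d24:H2→d25:-→d26:-→d27:-→d28:H2→d29:-  best=H2

== LOOKUPS ==
["no-route","H0","H0","H2","H2","H2"]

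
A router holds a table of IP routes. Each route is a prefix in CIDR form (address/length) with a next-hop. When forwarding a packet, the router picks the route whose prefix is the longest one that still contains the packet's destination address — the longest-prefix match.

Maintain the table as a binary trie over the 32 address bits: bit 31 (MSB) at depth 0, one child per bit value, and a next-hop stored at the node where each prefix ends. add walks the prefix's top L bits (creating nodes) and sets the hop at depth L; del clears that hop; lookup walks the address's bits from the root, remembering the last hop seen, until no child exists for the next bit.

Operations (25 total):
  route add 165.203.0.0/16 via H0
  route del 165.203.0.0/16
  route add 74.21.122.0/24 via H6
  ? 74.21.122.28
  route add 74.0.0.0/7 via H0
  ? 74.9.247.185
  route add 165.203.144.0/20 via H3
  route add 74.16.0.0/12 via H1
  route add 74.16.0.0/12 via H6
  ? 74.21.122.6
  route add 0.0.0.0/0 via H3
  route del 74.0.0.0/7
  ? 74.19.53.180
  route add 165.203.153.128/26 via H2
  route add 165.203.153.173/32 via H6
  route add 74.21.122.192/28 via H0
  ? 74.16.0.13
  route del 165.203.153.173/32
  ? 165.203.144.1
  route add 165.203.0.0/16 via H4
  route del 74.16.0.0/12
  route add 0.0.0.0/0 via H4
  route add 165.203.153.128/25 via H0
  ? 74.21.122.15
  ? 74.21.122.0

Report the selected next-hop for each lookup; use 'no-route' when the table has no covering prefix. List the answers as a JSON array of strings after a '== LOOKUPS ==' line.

Apply in order:
  + 165.203.0.0/16 (H0) depth=16
  - 165.203.0.0/16 clear@16
  + 74.21.122.0/24 (H6) depth=24
  Q 74.21.122.28: descend 010010100001010101111010 ; hops seen [H6] ; pick H6
  + 74.0.0.0/7 (H0) depth=7
  Q 74.9.247.185: descend 01001010000 ; hops seen [H0] ; pick H0
  + 165.203.144.0/20 (H3) depth=20
  + 74.16.0.0/12 (H1) depth=12
  + 74.16.0.0/12 (H6) depth=12
  Q 74.21.122.6: descend 010010100001010101111010 ; hops seen [H0,H6,H6] ; pick H6
  + 0.0.0.0/0 (H3) depth=0
  - 74.0.0.0/7 clear@7
  Q 74.19.53.180: descend 0100101000010 ; hops seen [H3,H6] ; pick H6
  + 165.203.153.128/26 (H2) depth=26
  + 165.203.153.173/32 (H6) depth=32
  + 74.21.122.192/28 (H0) depth=28
  Q 74.16.0.13: descend 0100101000010 ; hops seen [H3,H6] ; pick H6
  - 165.203.153.173/32 clear@32
  Q 165.203.144.1: descend 10100101110010111001 ; hops seen [H3,H3] ; pick H3
  + 165.203.0.0/16 (H4) depth=16
  - 74.16.0.0/12 clear@12
  + 0.0.0.0/0 (H4) depth=0
  + 165.203.153.128/25 (H0) depth=25
  Q 74.21.122.15: descend 010010100001010101111010 ; hops seen [H4,H6] ; pick H6
  Q 74.21.122.0: descend 010010100001010101111010 ; hops seen [H4,H6] ; pick H6

== LOOKUPS ==
["H6","H0","H6","H6","H6","H3","H6","H6"]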